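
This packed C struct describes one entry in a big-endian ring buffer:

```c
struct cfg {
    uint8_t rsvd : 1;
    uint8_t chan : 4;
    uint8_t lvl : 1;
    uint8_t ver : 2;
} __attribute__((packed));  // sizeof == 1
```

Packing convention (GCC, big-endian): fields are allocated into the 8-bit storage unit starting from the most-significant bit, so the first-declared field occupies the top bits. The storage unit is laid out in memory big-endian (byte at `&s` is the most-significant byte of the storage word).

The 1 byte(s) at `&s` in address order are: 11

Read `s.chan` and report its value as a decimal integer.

2

[0]=0x11 (big-endian) → word 0x11
rsvd:1 @ bit 7 → (0x11>>7)&0x1 = 0x0
chan:4 @ bit 3 → (0x11>>3)&0xf = 0x2  ←
lvl:1 @ bit 2 → (0x11>>2)&0x1 = 0x0
ver:2 @ bit 0 → (0x11>>0)&0x3 = 0x1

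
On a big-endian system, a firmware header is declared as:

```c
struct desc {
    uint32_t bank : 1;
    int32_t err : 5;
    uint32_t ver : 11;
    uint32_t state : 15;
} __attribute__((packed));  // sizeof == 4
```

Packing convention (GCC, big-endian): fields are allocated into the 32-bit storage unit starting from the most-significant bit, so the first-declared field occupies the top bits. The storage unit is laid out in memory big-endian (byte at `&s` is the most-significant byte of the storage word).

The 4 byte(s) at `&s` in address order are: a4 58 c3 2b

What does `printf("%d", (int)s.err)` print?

[0]=0xa4 [1]=0x58 [2]=0xc3 [3]=0x2b (big-endian) → word 0xa458c32b
bank:1 @ bit 31 → (0xa458c32b>>31)&0x1 = 0x1
err:5 @ bit 26 → (0xa458c32b>>26)&0x1f = 0x9  ←
ver:11 @ bit 15 → (0xa458c32b>>15)&0x7ff = 0xb1
state:15 @ bit 0 → (0xa458c32b>>0)&0x7fff = 0x432b
err signed 5b, MSB=0: value = 9

9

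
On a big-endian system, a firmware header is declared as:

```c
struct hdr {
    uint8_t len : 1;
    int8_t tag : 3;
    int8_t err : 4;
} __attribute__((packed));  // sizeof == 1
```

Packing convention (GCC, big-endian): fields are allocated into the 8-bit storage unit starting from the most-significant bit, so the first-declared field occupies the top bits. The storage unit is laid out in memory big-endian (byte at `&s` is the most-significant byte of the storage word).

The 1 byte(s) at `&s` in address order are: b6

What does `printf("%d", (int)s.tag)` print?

[0]=0xb6 (big-endian) → word 0xb6
len [7+:1] = (word>>7) & 0x1 = 1
tag [4+:3] = (word>>4) & 0x7 = 3  ←
err [0+:4] = (word>>0) & 0xf = 6
tag signed 3b, MSB=0: value = 3

3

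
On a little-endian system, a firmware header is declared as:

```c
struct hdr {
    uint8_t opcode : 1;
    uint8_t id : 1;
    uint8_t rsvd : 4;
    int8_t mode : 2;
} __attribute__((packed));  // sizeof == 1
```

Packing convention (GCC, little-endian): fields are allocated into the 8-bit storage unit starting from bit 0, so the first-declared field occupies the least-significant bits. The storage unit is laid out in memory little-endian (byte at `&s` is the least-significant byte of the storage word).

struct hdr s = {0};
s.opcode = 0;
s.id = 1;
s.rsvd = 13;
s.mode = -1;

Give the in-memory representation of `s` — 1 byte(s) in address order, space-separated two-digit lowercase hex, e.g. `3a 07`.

opcode:1 = 0 → 0x0 << 0 → word 0x00
id:1 = 1 → 0x1 << 1 → word 0x02
rsvd:4 = 13 → 0xd << 2 → word 0x36
mode:2 = -1 → 0x3 << 6 → word 0xf6
word = 0xf6 → little-endian bytes:
  [0]=0xf6

f6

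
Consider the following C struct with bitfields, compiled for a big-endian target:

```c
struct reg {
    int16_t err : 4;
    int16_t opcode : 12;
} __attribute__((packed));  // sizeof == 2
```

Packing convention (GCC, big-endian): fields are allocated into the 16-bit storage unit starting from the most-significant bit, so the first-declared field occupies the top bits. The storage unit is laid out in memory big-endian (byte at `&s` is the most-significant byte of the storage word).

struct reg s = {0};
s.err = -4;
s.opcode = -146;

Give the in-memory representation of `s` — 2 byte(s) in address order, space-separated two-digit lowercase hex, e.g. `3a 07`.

cf 6e

[12+:4] err=-4 & 0xf = 0xc; word=0xc000
[0+:12] opcode=-146 & 0xfff = 0xf6e; word=0xcf6e
word = 0xcf6e → big-endian bytes:
  [0]=0xcf  [1]=0x6e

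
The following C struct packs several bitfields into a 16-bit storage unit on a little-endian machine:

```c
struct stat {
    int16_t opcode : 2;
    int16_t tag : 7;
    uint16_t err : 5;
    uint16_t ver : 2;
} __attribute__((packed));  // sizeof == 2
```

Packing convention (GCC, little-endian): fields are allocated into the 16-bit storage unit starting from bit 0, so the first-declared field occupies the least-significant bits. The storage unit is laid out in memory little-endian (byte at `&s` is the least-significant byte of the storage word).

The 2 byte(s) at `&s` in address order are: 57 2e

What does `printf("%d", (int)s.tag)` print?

21

[0]=0x57 [1]=0x2e (little-endian) → word 0x2e57
opcode:2 @ bit 0 → (0x2e57>>0)&0x3 = 0x3
tag:7 @ bit 2 → (0x2e57>>2)&0x7f = 0x15  ←
err:5 @ bit 9 → (0x2e57>>9)&0x1f = 0x17
ver:2 @ bit 14 → (0x2e57>>14)&0x3 = 0x0
tag signed 7b, MSB=0: value = 21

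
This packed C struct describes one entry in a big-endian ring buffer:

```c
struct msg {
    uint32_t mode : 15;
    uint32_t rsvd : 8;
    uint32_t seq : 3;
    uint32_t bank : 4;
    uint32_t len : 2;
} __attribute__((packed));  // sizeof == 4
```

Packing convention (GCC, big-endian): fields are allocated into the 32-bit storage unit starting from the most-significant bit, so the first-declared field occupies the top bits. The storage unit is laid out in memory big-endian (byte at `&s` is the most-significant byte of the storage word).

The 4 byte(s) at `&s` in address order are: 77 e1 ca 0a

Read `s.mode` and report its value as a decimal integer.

[0]=0x77 [1]=0xe1 [2]=0xca [3]=0x0a (big-endian) → word 0x77e1ca0a
mode:15 @ bit 17 → (0x77e1ca0a>>17)&0x7fff = 0x3bf0  ←
rsvd:8 @ bit 9 → (0x77e1ca0a>>9)&0xff = 0xe5
seq:3 @ bit 6 → (0x77e1ca0a>>6)&0x7 = 0x0
bank:4 @ bit 2 → (0x77e1ca0a>>2)&0xf = 0x2
len:2 @ bit 0 → (0x77e1ca0a>>0)&0x3 = 0x2

15344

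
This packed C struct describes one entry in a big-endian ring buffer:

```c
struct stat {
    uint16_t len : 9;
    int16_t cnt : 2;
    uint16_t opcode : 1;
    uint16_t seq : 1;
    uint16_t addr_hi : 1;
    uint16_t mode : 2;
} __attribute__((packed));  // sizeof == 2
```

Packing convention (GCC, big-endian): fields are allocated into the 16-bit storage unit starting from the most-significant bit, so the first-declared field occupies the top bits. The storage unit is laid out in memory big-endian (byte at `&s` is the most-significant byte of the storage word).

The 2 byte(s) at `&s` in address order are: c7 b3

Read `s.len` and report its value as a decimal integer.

399

[0]=0xc7 [1]=0xb3 (big-endian) → word 0xc7b3
len:9 @ bit 7 → (0xc7b3>>7)&0x1ff = 0x18f  ←
cnt:2 @ bit 5 → (0xc7b3>>5)&0x3 = 0x1
opcode:1 @ bit 4 → (0xc7b3>>4)&0x1 = 0x1
seq:1 @ bit 3 → (0xc7b3>>3)&0x1 = 0x0
addr_hi:1 @ bit 2 → (0xc7b3>>2)&0x1 = 0x0
mode:2 @ bit 0 → (0xc7b3>>0)&0x3 = 0x3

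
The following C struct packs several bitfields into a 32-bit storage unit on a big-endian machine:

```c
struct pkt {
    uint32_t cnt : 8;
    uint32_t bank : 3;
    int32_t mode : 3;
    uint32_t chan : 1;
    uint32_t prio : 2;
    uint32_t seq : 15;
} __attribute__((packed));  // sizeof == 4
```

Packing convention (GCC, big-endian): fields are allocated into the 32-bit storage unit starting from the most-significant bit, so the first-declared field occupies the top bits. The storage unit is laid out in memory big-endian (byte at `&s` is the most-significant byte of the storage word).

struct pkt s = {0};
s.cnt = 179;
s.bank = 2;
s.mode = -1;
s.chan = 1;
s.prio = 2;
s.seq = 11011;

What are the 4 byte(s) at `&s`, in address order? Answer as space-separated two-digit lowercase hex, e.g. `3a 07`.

[24+:8] cnt=179 & 0xff = 0xb3; word=0xb3000000
[21+:3] bank=2 & 0x7 = 0x2; word=0xb3400000
[18+:3] mode=-1 & 0x7 = 0x7; word=0xb35c0000
[17+:1] chan=1 & 0x1 = 0x1; word=0xb35e0000
[15+:2] prio=2 & 0x3 = 0x2; word=0xb35f0000
[0+:15] seq=11011 & 0x7fff = 0x2b03; word=0xb35f2b03
word = 0xb35f2b03 → big-endian bytes:
  [0]=0xb3  [1]=0x5f  [2]=0x2b  [3]=0x03

b3 5f 2b 03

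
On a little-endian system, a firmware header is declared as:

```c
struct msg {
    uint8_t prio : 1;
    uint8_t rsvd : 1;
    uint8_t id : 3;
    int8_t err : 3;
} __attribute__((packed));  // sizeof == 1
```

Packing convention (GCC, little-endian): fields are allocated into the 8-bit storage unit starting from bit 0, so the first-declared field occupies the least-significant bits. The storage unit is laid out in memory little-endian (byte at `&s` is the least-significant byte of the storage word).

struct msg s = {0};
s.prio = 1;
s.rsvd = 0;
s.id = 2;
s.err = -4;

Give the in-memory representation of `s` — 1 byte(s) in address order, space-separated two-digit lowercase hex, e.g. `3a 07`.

89

prio (1b) val=1 bits=0x1 at bit 0: 0x01
rsvd (1b) val=0 bits=0x0 at bit 1: 0x01
id (3b) val=2 bits=0x2 at bit 2: 0x09
err (3b) val=-4 bits=0x4 at bit 5: 0x89
word = 0x89 → little-endian bytes:
  [0]=0x89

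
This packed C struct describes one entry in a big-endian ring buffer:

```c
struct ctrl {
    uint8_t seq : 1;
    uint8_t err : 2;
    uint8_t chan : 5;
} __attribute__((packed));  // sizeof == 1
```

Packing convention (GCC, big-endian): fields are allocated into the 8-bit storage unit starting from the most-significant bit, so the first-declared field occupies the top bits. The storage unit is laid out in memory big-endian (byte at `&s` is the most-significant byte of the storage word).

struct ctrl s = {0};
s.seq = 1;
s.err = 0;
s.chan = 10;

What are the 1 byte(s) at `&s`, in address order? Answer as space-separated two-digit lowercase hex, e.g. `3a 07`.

8a

[7+:1] seq=1 & 0x1 = 0x1; word=0x80
[5+:2] err=0 & 0x3 = 0x0; word=0x80
[0+:5] chan=10 & 0x1f = 0xa; word=0x8a
word = 0x8a → big-endian bytes:
  [0]=0x8a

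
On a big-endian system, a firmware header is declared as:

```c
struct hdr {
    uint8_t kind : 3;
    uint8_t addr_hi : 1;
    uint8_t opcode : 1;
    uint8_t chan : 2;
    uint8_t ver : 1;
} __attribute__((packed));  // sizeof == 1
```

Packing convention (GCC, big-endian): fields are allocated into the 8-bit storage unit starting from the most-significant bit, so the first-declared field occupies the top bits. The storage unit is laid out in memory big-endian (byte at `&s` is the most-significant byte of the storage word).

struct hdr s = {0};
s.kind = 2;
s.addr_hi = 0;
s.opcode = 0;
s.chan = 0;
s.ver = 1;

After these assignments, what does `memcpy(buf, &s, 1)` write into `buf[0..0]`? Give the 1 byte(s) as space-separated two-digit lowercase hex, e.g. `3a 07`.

kind:3 = 2 → 0x2 << 5 → word 0x40
addr_hi:1 = 0 → 0x0 << 4 → word 0x40
opcode:1 = 0 → 0x0 << 3 → word 0x40
chan:2 = 0 → 0x0 << 1 → word 0x40
ver:1 = 1 → 0x1 << 0 → word 0x41
word = 0x41 → big-endian bytes:
  [0]=0x41

41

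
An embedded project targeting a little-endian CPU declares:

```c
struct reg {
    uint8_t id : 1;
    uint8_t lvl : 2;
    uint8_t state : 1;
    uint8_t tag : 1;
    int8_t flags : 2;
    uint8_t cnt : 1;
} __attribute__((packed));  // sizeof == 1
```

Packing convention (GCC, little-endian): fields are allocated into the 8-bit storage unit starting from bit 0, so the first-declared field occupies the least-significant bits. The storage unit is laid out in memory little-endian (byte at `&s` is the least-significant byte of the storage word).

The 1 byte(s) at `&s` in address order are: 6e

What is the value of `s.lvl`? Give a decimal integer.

[0]=0x6e (little-endian) → word 0x6e
id [0+:1] = (word>>0) & 0x1 = 0
lvl [1+:2] = (word>>1) & 0x3 = 3  ←
state [3+:1] = (word>>3) & 0x1 = 1
tag [4+:1] = (word>>4) & 0x1 = 0
flags [5+:2] = (word>>5) & 0x3 = 3
cnt [7+:1] = (word>>7) & 0x1 = 0

3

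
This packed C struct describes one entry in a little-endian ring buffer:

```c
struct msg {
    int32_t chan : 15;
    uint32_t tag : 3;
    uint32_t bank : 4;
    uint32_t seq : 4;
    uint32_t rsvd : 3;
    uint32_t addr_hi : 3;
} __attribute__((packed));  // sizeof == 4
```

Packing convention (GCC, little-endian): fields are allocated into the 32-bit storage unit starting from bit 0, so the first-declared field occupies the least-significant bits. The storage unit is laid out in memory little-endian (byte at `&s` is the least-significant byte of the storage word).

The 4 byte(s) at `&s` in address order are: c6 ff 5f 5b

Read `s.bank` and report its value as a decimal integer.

7

[0]=0xc6 [1]=0xff [2]=0x5f [3]=0x5b (little-endian) → word 0x5b5fffc6
chan:15 @ bit 0 → (0x5b5fffc6>>0)&0x7fff = 0x7fc6
tag:3 @ bit 15 → (0x5b5fffc6>>15)&0x7 = 0x7
bank:4 @ bit 18 → (0x5b5fffc6>>18)&0xf = 0x7  ←
seq:4 @ bit 22 → (0x5b5fffc6>>22)&0xf = 0xd
rsvd:3 @ bit 26 → (0x5b5fffc6>>26)&0x7 = 0x6
addr_hi:3 @ bit 29 → (0x5b5fffc6>>29)&0x7 = 0x2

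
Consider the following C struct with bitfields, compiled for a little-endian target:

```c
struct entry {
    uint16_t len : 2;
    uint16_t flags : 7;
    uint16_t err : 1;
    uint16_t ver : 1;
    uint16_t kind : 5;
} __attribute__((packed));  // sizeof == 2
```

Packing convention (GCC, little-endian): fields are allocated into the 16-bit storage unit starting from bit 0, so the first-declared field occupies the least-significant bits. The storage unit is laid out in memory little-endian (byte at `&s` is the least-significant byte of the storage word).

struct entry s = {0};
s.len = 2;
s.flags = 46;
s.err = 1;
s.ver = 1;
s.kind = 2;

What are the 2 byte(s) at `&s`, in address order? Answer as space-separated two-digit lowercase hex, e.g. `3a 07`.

ba 16

len (2b) val=2 bits=0x2 at bit 0: 0x0002
flags (7b) val=46 bits=0x2e at bit 2: 0x00ba
err (1b) val=1 bits=0x1 at bit 9: 0x02ba
ver (1b) val=1 bits=0x1 at bit 10: 0x06ba
kind (5b) val=2 bits=0x2 at bit 11: 0x16ba
word = 0x16ba → little-endian bytes:
  [0]=0xba  [1]=0x16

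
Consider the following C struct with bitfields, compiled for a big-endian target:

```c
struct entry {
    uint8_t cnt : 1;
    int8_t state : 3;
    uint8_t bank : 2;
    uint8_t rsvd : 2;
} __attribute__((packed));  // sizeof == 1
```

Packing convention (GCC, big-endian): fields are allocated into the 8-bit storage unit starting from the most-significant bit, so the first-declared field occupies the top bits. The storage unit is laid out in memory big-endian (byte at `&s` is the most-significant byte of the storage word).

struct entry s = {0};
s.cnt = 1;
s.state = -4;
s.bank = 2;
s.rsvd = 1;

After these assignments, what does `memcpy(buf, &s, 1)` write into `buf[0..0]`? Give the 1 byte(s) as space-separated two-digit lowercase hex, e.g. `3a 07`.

c9

cnt (1b) val=1 bits=0x1 at bit 7: 0x80
state (3b) val=-4 bits=0x4 at bit 4: 0xc0
bank (2b) val=2 bits=0x2 at bit 2: 0xc8
rsvd (2b) val=1 bits=0x1 at bit 0: 0xc9
word = 0xc9 → big-endian bytes:
  [0]=0xc9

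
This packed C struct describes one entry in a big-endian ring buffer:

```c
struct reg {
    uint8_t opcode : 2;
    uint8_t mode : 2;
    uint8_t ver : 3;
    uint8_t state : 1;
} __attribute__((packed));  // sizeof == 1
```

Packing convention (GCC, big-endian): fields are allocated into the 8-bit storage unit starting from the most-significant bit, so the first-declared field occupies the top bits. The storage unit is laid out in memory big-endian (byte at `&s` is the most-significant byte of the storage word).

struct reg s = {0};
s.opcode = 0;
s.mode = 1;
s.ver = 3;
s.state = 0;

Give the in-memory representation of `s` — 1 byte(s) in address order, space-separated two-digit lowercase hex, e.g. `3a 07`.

opcode:2 = 0 → 0x0 << 6 → word 0x00
mode:2 = 1 → 0x1 << 4 → word 0x10
ver:3 = 3 → 0x3 << 1 → word 0x16
state:1 = 0 → 0x0 << 0 → word 0x16
word = 0x16 → big-endian bytes:
  [0]=0x16

16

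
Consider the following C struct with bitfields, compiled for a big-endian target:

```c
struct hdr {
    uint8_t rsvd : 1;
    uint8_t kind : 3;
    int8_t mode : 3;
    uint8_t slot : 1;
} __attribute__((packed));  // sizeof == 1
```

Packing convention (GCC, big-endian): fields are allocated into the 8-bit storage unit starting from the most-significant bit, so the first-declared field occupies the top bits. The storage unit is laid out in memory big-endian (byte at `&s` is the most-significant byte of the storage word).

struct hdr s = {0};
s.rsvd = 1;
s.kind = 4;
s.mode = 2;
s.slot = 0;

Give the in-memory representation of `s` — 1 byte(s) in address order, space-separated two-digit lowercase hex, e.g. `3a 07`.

rsvd (1b) val=1 bits=0x1 at bit 7: 0x80
kind (3b) val=4 bits=0x4 at bit 4: 0xc0
mode (3b) val=2 bits=0x2 at bit 1: 0xc4
slot (1b) val=0 bits=0x0 at bit 0: 0xc4
word = 0xc4 → big-endian bytes:
  [0]=0xc4

c4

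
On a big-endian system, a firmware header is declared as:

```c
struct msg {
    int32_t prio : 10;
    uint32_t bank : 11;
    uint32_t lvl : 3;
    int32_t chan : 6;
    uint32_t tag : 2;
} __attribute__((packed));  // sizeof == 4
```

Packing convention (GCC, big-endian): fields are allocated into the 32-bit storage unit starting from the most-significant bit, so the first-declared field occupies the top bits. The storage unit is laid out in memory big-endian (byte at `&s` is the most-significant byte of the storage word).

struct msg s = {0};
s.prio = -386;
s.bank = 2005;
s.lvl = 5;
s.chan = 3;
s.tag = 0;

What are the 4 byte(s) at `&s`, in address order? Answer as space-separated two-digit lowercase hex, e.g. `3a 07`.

9f be ad 0c

prio:10 = -386 → 0x27e << 22 → word 0x9f800000
bank:11 = 2005 → 0x7d5 << 11 → word 0x9fbea800
lvl:3 = 5 → 0x5 << 8 → word 0x9fbead00
chan:6 = 3 → 0x3 << 2 → word 0x9fbead0c
tag:2 = 0 → 0x0 << 0 → word 0x9fbead0c
word = 0x9fbead0c → big-endian bytes:
  [0]=0x9f  [1]=0xbe  [2]=0xad  [3]=0x0c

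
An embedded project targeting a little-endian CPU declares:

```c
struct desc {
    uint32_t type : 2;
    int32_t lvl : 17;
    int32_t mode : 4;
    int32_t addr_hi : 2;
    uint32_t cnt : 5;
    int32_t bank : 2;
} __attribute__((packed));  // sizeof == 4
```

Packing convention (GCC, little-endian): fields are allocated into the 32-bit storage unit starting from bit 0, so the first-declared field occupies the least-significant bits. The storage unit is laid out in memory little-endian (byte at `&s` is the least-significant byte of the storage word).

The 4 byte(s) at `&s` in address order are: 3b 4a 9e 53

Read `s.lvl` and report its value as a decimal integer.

-28018

[0]=0x3b [1]=0x4a [2]=0x9e [3]=0x53 (little-endian) → word 0x539e4a3b
type:2 @ bit 0 → (0x539e4a3b>>0)&0x3 = 0x3
lvl:17 @ bit 2 → (0x539e4a3b>>2)&0x1ffff = 0x1928e  ←
mode:4 @ bit 19 → (0x539e4a3b>>19)&0xf = 0x3
addr_hi:2 @ bit 23 → (0x539e4a3b>>23)&0x3 = 0x3
cnt:5 @ bit 25 → (0x539e4a3b>>25)&0x1f = 0x9
bank:2 @ bit 30 → (0x539e4a3b>>30)&0x3 = 0x1
lvl signed 17b, MSB=1: 103054 - 131072 = -28018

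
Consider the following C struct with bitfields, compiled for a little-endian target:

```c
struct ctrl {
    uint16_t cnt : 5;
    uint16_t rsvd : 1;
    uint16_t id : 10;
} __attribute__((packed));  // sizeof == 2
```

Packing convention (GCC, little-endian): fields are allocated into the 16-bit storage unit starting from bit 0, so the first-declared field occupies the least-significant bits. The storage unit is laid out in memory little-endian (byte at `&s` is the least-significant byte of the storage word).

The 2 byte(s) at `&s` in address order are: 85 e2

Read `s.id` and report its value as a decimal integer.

906

[0]=0x85 [1]=0xe2 (little-endian) → word 0xe285
cnt [0+:5] = (word>>0) & 0x1f = 5
rsvd [5+:1] = (word>>5) & 0x1 = 0
id [6+:10] = (word>>6) & 0x3ff = 906  ←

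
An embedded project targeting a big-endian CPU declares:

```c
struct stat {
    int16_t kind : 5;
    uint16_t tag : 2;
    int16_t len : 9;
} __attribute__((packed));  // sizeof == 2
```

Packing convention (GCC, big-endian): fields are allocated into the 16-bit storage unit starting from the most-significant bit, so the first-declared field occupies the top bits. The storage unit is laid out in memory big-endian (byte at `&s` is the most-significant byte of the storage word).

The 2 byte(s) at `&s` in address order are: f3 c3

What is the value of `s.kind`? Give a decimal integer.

-2

[0]=0xf3 [1]=0xc3 (big-endian) → word 0xf3c3
kind [11+:5] = (word>>11) & 0x1f = 30  ←
tag [9+:2] = (word>>9) & 0x3 = 1
len [0+:9] = (word>>0) & 0x1ff = 451
kind signed 5b, MSB=1: 30 - 32 = -2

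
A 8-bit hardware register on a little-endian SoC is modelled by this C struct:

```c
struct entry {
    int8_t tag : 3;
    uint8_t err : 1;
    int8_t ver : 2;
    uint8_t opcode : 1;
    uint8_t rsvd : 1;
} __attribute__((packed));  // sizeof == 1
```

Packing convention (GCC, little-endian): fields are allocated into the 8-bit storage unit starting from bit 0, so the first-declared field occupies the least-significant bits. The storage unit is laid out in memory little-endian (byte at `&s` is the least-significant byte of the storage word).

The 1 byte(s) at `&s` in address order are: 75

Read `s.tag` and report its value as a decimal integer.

-3

[0]=0x75 (little-endian) → word 0x75
tag:3 @ bit 0 → (0x75>>0)&0x7 = 0x5  ←
err:1 @ bit 3 → (0x75>>3)&0x1 = 0x0
ver:2 @ bit 4 → (0x75>>4)&0x3 = 0x3
opcode:1 @ bit 6 → (0x75>>6)&0x1 = 0x1
rsvd:1 @ bit 7 → (0x75>>7)&0x1 = 0x0
tag signed 3b, MSB=1: 5 - 8 = -3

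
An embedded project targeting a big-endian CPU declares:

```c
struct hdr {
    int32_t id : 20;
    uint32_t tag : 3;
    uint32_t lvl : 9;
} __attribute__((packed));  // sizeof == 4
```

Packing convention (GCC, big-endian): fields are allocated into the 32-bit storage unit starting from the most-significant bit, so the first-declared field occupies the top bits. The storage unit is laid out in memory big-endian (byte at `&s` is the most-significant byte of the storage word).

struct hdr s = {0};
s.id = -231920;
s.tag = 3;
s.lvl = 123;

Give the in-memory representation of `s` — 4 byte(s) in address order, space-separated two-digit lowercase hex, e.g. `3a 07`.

[12+:20] id=-231920 & 0xfffff = 0xc7610; word=0xc7610000
[9+:3] tag=3 & 0x7 = 0x3; word=0xc7610600
[0+:9] lvl=123 & 0x1ff = 0x7b; word=0xc761067b
word = 0xc761067b → big-endian bytes:
  [0]=0xc7  [1]=0x61  [2]=0x06  [3]=0x7b

c7 61 06 7b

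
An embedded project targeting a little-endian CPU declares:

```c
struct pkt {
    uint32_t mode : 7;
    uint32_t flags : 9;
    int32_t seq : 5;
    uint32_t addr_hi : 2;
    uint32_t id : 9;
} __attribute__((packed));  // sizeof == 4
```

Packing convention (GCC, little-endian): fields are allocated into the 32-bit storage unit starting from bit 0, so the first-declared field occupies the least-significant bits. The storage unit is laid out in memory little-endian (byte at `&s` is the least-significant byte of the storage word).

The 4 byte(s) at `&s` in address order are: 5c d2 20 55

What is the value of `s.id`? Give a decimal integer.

[0]=0x5c [1]=0xd2 [2]=0x20 [3]=0x55 (little-endian) → word 0x5520d25c
mode [0+:7] = (word>>0) & 0x7f = 92
flags [7+:9] = (word>>7) & 0x1ff = 420
seq [16+:5] = (word>>16) & 0x1f = 0
addr_hi [21+:2] = (word>>21) & 0x3 = 1
id [23+:9] = (word>>23) & 0x1ff = 170  ←

170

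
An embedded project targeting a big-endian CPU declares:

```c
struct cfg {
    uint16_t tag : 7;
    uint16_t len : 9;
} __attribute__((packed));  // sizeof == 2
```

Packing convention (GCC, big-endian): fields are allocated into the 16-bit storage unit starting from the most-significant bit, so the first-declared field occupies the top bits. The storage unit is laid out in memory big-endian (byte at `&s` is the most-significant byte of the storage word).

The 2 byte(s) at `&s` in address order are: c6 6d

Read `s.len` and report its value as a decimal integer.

109

[0]=0xc6 [1]=0x6d (big-endian) → word 0xc66d
tag:7 @ bit 9 → (0xc66d>>9)&0x7f = 0x63
len:9 @ bit 0 → (0xc66d>>0)&0x1ff = 0x6d  ←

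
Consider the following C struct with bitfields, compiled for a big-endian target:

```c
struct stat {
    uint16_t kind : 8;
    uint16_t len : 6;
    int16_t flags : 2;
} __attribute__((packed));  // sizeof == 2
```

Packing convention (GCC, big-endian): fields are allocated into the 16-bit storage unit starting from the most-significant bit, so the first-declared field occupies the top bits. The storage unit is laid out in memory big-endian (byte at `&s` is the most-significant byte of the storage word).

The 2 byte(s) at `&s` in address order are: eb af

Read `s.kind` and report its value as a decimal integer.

[0]=0xeb [1]=0xaf (big-endian) → word 0xebaf
kind:8 @ bit 8 → (0xebaf>>8)&0xff = 0xeb  ←
len:6 @ bit 2 → (0xebaf>>2)&0x3f = 0x2b
flags:2 @ bit 0 → (0xebaf>>0)&0x3 = 0x3

235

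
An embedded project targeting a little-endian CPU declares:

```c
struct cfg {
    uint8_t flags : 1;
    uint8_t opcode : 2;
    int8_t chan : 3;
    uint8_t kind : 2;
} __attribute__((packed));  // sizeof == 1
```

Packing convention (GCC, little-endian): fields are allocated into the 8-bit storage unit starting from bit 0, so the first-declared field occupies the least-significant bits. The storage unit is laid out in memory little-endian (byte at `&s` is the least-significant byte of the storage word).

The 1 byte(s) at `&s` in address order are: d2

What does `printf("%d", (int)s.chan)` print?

2

[0]=0xd2 (little-endian) → word 0xd2
flags [0+:1] = (word>>0) & 0x1 = 0
opcode [1+:2] = (word>>1) & 0x3 = 1
chan [3+:3] = (word>>3) & 0x7 = 2  ←
kind [6+:2] = (word>>6) & 0x3 = 3
chan signed 3b, MSB=0: value = 2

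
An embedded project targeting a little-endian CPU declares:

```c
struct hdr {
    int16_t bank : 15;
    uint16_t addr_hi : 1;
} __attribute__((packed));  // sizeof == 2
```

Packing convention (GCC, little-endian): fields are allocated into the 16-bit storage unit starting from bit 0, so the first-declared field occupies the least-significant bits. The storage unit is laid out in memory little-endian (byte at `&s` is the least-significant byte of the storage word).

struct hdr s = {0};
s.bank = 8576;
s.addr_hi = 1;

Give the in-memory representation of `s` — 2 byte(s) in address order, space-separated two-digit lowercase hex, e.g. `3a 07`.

80 a1

bank (15b) val=8576 bits=0x2180 at bit 0: 0x2180
addr_hi (1b) val=1 bits=0x1 at bit 15: 0xa180
word = 0xa180 → little-endian bytes:
  [0]=0x80  [1]=0xa1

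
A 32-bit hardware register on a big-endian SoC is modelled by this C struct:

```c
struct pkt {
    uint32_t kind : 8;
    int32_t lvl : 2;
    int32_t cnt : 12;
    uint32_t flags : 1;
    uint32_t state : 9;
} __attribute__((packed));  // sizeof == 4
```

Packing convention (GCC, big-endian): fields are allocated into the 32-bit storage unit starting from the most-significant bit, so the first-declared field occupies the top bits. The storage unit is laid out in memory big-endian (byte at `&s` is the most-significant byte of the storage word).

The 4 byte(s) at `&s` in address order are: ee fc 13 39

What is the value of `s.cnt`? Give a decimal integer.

-252

[0]=0xee [1]=0xfc [2]=0x13 [3]=0x39 (big-endian) → word 0xeefc1339
kind:8 @ bit 24 → (0xeefc1339>>24)&0xff = 0xee
lvl:2 @ bit 22 → (0xeefc1339>>22)&0x3 = 0x3
cnt:12 @ bit 10 → (0xeefc1339>>10)&0xfff = 0xf04  ←
flags:1 @ bit 9 → (0xeefc1339>>9)&0x1 = 0x1
state:9 @ bit 0 → (0xeefc1339>>0)&0x1ff = 0x139
cnt signed 12b, MSB=1: 3844 - 4096 = -252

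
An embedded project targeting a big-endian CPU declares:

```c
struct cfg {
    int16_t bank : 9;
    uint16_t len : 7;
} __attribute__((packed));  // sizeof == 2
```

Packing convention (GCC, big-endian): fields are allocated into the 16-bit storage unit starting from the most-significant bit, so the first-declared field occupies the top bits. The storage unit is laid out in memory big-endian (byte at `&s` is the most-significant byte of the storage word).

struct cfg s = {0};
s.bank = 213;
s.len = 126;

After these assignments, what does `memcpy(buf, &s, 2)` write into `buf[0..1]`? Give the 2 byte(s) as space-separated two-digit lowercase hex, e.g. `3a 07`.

6a fe

[7+:9] bank=213 & 0x1ff = 0xd5; word=0x6a80
[0+:7] len=126 & 0x7f = 0x7e; word=0x6afe
word = 0x6afe → big-endian bytes:
  [0]=0x6a  [1]=0xfe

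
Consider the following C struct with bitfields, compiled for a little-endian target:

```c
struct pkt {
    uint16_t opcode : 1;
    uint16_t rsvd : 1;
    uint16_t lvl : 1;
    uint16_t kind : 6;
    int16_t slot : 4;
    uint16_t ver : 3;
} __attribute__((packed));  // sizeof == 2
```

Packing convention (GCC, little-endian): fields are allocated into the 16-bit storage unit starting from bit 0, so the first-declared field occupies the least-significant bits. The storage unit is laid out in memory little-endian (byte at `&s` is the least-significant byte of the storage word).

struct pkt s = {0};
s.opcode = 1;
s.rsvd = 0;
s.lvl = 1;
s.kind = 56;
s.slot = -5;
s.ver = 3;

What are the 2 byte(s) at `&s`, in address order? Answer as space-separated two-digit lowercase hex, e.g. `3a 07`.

c5 77

opcode (1b) val=1 bits=0x1 at bit 0: 0x0001
rsvd (1b) val=0 bits=0x0 at bit 1: 0x0001
lvl (1b) val=1 bits=0x1 at bit 2: 0x0005
kind (6b) val=56 bits=0x38 at bit 3: 0x01c5
slot (4b) val=-5 bits=0xb at bit 9: 0x17c5
ver (3b) val=3 bits=0x3 at bit 13: 0x77c5
word = 0x77c5 → little-endian bytes:
  [0]=0xc5  [1]=0x77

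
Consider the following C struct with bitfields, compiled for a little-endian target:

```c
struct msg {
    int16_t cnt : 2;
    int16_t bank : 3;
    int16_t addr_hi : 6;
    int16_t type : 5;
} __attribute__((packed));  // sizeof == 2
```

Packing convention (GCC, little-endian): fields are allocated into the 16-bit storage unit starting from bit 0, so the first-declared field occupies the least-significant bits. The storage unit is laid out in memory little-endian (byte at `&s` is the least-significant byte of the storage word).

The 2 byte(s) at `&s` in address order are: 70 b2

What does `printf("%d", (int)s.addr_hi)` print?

[0]=0x70 [1]=0xb2 (little-endian) → word 0xb270
cnt [0+:2] = (word>>0) & 0x3 = 0
bank [2+:3] = (word>>2) & 0x7 = 4
addr_hi [5+:6] = (word>>5) & 0x3f = 19  ←
type [11+:5] = (word>>11) & 0x1f = 22
addr_hi signed 6b, MSB=0: value = 19

19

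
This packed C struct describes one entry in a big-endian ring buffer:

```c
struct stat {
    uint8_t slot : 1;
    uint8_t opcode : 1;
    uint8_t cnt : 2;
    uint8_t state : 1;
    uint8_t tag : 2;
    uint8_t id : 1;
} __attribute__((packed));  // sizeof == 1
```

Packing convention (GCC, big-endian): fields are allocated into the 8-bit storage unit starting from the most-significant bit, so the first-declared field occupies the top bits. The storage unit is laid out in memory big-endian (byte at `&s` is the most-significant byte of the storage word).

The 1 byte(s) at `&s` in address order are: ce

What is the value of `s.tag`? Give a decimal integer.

3

[0]=0xce (big-endian) → word 0xce
slot [7+:1] = (word>>7) & 0x1 = 1
opcode [6+:1] = (word>>6) & 0x1 = 1
cnt [4+:2] = (word>>4) & 0x3 = 0
state [3+:1] = (word>>3) & 0x1 = 1
tag [1+:2] = (word>>1) & 0x3 = 3  ←
id [0+:1] = (word>>0) & 0x1 = 0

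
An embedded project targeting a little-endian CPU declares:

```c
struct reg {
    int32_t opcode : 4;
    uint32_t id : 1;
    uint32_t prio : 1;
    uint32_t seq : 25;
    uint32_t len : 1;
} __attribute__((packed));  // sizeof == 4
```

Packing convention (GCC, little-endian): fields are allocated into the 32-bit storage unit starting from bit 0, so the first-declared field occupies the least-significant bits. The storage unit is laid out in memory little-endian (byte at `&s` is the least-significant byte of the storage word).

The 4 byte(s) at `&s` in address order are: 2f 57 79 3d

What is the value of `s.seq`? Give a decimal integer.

16115036

[0]=0x2f [1]=0x57 [2]=0x79 [3]=0x3d (little-endian) → word 0x3d79572f
opcode:4 @ bit 0 → (0x3d79572f>>0)&0xf = 0xf
id:1 @ bit 4 → (0x3d79572f>>4)&0x1 = 0x0
prio:1 @ bit 5 → (0x3d79572f>>5)&0x1 = 0x1
seq:25 @ bit 6 → (0x3d79572f>>6)&0x1ffffff = 0xf5e55c  ←
len:1 @ bit 31 → (0x3d79572f>>31)&0x1 = 0x0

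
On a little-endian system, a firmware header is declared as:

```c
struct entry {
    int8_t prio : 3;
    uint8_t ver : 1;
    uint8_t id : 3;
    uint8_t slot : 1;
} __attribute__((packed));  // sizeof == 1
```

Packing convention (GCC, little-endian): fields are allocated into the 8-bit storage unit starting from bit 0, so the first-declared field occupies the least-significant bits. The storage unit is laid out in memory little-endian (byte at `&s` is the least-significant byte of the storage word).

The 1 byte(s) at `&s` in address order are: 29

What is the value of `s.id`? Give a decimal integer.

2

[0]=0x29 (little-endian) → word 0x29
prio:3 @ bit 0 → (0x29>>0)&0x7 = 0x1
ver:1 @ bit 3 → (0x29>>3)&0x1 = 0x1
id:3 @ bit 4 → (0x29>>4)&0x7 = 0x2  ←
slot:1 @ bit 7 → (0x29>>7)&0x1 = 0x0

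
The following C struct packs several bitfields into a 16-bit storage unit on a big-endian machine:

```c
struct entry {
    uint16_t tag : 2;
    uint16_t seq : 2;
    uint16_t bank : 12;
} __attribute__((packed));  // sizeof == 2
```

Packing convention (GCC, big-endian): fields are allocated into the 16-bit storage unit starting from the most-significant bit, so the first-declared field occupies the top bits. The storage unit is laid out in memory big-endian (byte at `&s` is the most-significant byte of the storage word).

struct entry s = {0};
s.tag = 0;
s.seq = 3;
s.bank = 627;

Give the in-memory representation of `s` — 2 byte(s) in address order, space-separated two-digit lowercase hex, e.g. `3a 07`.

tag:2 = 0 → 0x0 << 14 → word 0x0000
seq:2 = 3 → 0x3 << 12 → word 0x3000
bank:12 = 627 → 0x273 << 0 → word 0x3273
word = 0x3273 → big-endian bytes:
  [0]=0x32  [1]=0x73

32 73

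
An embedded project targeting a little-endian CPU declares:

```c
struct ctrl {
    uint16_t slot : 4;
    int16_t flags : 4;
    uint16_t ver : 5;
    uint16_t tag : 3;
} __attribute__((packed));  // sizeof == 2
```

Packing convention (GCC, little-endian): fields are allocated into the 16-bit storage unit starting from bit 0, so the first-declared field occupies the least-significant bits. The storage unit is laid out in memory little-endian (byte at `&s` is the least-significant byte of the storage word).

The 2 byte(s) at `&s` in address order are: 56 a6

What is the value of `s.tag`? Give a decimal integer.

[0]=0x56 [1]=0xa6 (little-endian) → word 0xa656
slot [0+:4] = (word>>0) & 0xf = 6
flags [4+:4] = (word>>4) & 0xf = 5
ver [8+:5] = (word>>8) & 0x1f = 6
tag [13+:3] = (word>>13) & 0x7 = 5  ←

5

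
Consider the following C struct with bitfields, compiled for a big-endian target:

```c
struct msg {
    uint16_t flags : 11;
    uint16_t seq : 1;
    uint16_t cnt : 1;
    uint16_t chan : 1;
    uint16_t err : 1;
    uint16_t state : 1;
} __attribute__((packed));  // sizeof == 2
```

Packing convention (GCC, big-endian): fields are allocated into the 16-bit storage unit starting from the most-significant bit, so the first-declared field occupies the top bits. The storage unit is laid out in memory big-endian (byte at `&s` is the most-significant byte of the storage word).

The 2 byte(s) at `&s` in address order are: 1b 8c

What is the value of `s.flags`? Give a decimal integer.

[0]=0x1b [1]=0x8c (big-endian) → word 0x1b8c
flags:11 @ bit 5 → (0x1b8c>>5)&0x7ff = 0xdc  ←
seq:1 @ bit 4 → (0x1b8c>>4)&0x1 = 0x0
cnt:1 @ bit 3 → (0x1b8c>>3)&0x1 = 0x1
chan:1 @ bit 2 → (0x1b8c>>2)&0x1 = 0x1
err:1 @ bit 1 → (0x1b8c>>1)&0x1 = 0x0
state:1 @ bit 0 → (0x1b8c>>0)&0x1 = 0x0

220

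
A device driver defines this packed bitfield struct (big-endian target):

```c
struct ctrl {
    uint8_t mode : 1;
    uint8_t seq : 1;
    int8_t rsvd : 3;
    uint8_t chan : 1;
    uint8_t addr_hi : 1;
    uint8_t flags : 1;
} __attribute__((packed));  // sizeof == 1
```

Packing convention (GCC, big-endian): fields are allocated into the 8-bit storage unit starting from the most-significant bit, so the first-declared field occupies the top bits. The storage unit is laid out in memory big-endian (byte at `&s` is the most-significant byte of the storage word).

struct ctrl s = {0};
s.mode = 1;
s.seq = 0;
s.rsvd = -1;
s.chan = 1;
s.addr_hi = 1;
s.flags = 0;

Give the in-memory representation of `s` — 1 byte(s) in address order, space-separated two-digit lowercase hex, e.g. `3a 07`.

be

mode (1b) val=1 bits=0x1 at bit 7: 0x80
seq (1b) val=0 bits=0x0 at bit 6: 0x80
rsvd (3b) val=-1 bits=0x7 at bit 3: 0xb8
chan (1b) val=1 bits=0x1 at bit 2: 0xbc
addr_hi (1b) val=1 bits=0x1 at bit 1: 0xbe
flags (1b) val=0 bits=0x0 at bit 0: 0xbe
word = 0xbe → big-endian bytes:
  [0]=0xbe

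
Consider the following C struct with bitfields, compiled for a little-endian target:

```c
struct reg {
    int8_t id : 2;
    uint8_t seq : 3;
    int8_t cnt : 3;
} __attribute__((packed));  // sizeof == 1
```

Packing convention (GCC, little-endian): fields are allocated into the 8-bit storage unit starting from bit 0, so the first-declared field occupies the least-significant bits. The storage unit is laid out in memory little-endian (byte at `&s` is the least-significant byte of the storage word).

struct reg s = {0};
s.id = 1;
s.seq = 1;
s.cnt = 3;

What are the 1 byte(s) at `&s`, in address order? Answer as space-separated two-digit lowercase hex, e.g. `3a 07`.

[0+:2] id=1 & 0x3 = 0x1; word=0x01
[2+:3] seq=1 & 0x7 = 0x1; word=0x05
[5+:3] cnt=3 & 0x7 = 0x3; word=0x65
word = 0x65 → little-endian bytes:
  [0]=0x65

65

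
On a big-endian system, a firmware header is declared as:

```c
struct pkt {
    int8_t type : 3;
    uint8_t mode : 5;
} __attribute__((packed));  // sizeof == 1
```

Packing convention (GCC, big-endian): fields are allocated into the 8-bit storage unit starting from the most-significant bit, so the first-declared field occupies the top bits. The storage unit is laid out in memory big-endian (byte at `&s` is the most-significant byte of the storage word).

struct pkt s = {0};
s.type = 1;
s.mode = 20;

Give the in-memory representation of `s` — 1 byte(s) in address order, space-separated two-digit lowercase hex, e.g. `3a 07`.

34

[5+:3] type=1 & 0x7 = 0x1; word=0x20
[0+:5] mode=20 & 0x1f = 0x14; word=0x34
word = 0x34 → big-endian bytes:
  [0]=0x34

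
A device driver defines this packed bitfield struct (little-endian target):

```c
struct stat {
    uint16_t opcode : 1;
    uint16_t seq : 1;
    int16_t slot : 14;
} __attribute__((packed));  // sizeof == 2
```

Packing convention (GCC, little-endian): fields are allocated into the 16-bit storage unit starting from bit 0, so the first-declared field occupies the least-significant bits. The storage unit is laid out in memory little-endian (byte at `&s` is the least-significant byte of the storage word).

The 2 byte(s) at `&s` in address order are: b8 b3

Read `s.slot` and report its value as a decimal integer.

-4882

[0]=0xb8 [1]=0xb3 (little-endian) → word 0xb3b8
opcode [0+:1] = (word>>0) & 0x1 = 0
seq [1+:1] = (word>>1) & 0x1 = 0
slot [2+:14] = (word>>2) & 0x3fff = 11502  ←
slot signed 14b, MSB=1: 11502 - 16384 = -4882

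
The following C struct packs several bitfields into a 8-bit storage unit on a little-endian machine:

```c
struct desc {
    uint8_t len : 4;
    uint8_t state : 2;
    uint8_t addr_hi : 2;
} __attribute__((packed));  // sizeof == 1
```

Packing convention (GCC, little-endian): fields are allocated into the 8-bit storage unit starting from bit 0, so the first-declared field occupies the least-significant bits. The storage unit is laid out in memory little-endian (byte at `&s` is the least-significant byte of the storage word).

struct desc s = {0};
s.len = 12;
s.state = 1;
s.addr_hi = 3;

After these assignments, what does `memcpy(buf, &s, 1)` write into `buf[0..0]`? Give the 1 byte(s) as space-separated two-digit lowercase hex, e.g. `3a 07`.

len (4b) val=12 bits=0xc at bit 0: 0x0c
state (2b) val=1 bits=0x1 at bit 4: 0x1c
addr_hi (2b) val=3 bits=0x3 at bit 6: 0xdc
word = 0xdc → little-endian bytes:
  [0]=0xdc

dc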